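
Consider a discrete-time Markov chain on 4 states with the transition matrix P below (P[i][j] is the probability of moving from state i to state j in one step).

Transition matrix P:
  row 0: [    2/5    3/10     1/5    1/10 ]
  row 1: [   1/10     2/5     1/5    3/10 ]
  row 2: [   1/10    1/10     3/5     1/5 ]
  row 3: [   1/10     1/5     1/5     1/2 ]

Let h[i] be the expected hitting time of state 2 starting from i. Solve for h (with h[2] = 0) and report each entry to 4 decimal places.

h = [5.0000, 5.0000, 0.0000, 5.0000]

First-step conditioning: h[2] = 0; for i ≠ 2, h[i] = 1 + Σ_k P[i][k]·h[k].
  h[0] = 1 + 2/5·h[0] + 3/10·h[1] + 1/10·h[3]
  h[1] = 1 + 1/10·h[0] + 2/5·h[1] + 3/10·h[3]
  h[3] = 1 + 1/10·h[0] + 1/5·h[1] + 1/2·h[3]
Solving the 3×3 linear system over states ≠ 2 gives exactly h = [5, 5, 0, 5] (h[2] = 0 is the target).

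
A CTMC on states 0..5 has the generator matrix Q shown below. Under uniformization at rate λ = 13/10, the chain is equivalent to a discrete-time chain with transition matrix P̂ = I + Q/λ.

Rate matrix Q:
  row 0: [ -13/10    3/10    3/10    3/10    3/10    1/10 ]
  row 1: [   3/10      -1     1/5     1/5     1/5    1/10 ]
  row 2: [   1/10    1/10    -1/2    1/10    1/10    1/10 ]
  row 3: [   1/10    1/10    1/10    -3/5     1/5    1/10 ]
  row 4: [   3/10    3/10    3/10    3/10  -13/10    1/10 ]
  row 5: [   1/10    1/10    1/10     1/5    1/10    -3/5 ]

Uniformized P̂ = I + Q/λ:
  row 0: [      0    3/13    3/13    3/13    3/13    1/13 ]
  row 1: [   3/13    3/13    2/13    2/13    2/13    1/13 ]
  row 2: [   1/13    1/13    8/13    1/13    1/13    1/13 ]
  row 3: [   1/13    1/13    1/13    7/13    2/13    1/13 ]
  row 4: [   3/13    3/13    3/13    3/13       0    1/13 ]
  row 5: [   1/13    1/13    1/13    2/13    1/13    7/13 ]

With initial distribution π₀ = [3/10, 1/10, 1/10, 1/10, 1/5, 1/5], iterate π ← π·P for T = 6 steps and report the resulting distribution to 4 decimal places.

t=0: π = [0.3000, 0.1000, 0.1000, 0.1000, 0.2000, 0.2000]
t=1: π = [0.1000, 0.1692, 0.2154, 0.2231, 0.1231, 0.1692]
t=2: π = [0.1142, 0.1373, 0.2402, 0.2402, 0.1130, 0.1550]
t=3: π = [0.1066, 0.1330, 0.2518, 0.2452, 0.1148, 0.1485]
t=4: π = [0.1068, 0.1315, 0.2568, 0.2458, 0.1136, 0.1455]
t=5: π = [0.1064, 0.1311, 0.2592, 0.2456, 0.1136, 0.1441]
t=6: π = [0.1064, 0.1309, 0.2604, 0.2453, 0.1135, 0.1434]

π = [0.1064, 0.1309, 0.2604, 0.2453, 0.1135, 0.1434]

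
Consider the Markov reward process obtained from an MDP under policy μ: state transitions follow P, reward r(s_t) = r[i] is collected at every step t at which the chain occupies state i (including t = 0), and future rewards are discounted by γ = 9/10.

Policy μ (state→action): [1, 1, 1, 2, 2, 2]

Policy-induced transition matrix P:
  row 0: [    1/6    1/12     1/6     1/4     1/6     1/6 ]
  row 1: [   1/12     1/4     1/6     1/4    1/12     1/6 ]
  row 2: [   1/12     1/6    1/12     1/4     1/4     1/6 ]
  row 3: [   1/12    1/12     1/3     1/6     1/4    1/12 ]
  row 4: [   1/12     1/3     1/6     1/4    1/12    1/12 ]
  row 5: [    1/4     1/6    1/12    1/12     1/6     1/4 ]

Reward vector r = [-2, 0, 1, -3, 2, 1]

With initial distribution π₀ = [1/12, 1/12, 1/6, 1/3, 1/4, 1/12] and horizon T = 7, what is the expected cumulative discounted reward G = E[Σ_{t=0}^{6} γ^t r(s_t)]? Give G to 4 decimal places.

G = -1.2090

t=0: π = [0.0833, 0.0833, 0.1667, 0.3333, 0.2500, 0.0833], E[r] = -0.4167, γ^t·E[r] = -0.416667, running G = -0.416667
t=1: π = [0.1042, 0.1806, 0.2014, 0.2083, 0.1806, 0.1250], E[r] = -0.1458, γ^t·E[r] = -0.131250, running G = -0.547917
t=2: π = [0.1128, 0.1858, 0.1742, 0.2118, 0.1707, 0.1447], E[r] = -0.2008, γ^t·E[r] = -0.162656, running G = -0.710573
t=3: π = [0.1168, 0.1835, 0.1754, 0.2082, 0.1691, 0.1468], E[r] = -0.1979, γ^t·E[r] = -0.144281, running G = -0.854854
t=4: π = [0.1175, 0.1831, 0.1745, 0.2082, 0.1692, 0.1475], E[r] = -0.1991, γ^t·E[r] = -0.130655, running G = -0.985509
t=5: π = [0.1177, 0.1830, 0.1745, 0.2081, 0.1692, 0.1475], E[r] = -0.1992, γ^t·E[r] = -0.117630, running G = -1.103138
t=6: π = [0.1177, 0.1830, 0.1745, 0.2081, 0.1692, 0.1475], E[r] = -0.1992, γ^t·E[r] = -0.105889, running G = -1.209027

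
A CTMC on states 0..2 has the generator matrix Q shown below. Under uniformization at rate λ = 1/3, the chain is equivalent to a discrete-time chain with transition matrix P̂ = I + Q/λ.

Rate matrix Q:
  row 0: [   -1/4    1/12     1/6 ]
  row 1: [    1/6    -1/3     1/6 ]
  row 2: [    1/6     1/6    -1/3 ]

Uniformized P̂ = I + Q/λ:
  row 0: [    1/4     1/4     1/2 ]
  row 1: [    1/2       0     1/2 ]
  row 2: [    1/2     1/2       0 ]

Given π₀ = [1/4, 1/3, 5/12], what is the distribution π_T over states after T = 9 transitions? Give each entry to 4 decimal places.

π = [0.4000, 0.2668, 0.3332]

t=0: π = [0.2500, 0.3333, 0.4167]
t=1: π = [0.4375, 0.2708, 0.2917]
t=2: π = [0.3906, 0.2552, 0.3542]
t=3: π = [0.4023, 0.2747, 0.3229]
t=4: π = [0.3994, 0.2620, 0.3385]
t=5: π = [0.4001, 0.2691, 0.3307]
t=6: π = [0.4000, 0.2654, 0.3346]
t=7: π = [0.4000, 0.2673, 0.3327]
t=8: π = [0.4000, 0.2663, 0.3337]
t=9: π = [0.4000, 0.2668, 0.3332]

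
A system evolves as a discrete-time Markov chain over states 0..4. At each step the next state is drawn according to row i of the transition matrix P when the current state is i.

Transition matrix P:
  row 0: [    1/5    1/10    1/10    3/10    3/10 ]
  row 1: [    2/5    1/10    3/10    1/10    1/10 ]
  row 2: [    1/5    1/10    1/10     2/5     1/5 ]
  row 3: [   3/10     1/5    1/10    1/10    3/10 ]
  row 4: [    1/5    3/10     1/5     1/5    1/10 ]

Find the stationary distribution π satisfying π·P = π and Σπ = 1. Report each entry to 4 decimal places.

Balance equations π_j = Σ_i π_i·P[i][j]:
  π_0 = 1/5·π_0 + 2/5·π_1 + 1/5·π_2 + 3/10·π_3 + 1/5·π_4
  π_1 = 1/10·π_0 + 1/10·π_1 + 1/10·π_2 + 1/5·π_3 + 3/10·π_4
  π_2 = 1/10·π_0 + 3/10·π_1 + 1/10·π_2 + 1/10·π_3 + 1/5·π_4
  π_3 = 3/10·π_0 + 1/10·π_1 + 2/5·π_2 + 1/10·π_3 + 1/5·π_4
  normalize: π_0 + π_1 + π_2 + π_3 + π_4 = 1
Solving the linear system gives exactly π = [3881/15246, 227/1386, 1172/7623, 554/2541, 1600/7623].

π = [0.2546, 0.1638, 0.1537, 0.2180, 0.2099]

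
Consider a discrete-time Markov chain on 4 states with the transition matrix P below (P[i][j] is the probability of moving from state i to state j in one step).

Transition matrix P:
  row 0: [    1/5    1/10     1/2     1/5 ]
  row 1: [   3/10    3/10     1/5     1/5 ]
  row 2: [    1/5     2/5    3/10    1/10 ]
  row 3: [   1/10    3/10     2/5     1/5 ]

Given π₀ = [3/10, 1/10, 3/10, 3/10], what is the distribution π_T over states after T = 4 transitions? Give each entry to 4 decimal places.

π = [0.2123, 0.2900, 0.3305, 0.1672]

t=0: π = [0.3000, 0.1000, 0.3000, 0.3000]
t=1: π = [0.1800, 0.2700, 0.3800, 0.1700]
t=2: π = [0.2100, 0.3020, 0.3260, 0.1620]
t=3: π = [0.2140, 0.2906, 0.3280, 0.1674]
t=4: π = [0.2123, 0.2900, 0.3305, 0.1672]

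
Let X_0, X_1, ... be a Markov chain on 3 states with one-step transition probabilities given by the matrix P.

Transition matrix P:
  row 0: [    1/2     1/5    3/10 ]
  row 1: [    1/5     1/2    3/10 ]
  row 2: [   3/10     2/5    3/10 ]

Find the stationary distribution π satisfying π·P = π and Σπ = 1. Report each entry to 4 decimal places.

Balance equations π_j = Σ_i π_i·P[i][j]:
  π_0 = 1/2·π_0 + 1/5·π_1 + 3/10·π_2
  π_1 = 1/5·π_0 + 1/2·π_1 + 2/5·π_2
  normalize: π_0 + π_1 + π_2 = 1
Solving the linear system gives exactly π = [23/70, 13/35, 3/10].

π = [0.3286, 0.3714, 0.3000]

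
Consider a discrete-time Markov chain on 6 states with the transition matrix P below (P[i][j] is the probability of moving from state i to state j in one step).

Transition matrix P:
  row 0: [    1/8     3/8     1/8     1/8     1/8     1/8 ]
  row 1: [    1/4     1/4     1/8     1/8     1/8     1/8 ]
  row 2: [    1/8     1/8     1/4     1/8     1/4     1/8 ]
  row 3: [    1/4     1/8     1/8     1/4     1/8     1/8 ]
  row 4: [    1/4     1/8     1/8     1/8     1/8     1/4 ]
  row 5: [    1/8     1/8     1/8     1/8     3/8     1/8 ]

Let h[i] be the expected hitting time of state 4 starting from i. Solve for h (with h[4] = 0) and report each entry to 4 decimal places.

First-step conditioning: h[4] = 0; for i ≠ 4, h[i] = 1 + Σ_k P[i][k]·h[k].
  h[0] = 1 + 1/8·h[0] + 3/8·h[1] + 1/8·h[2] + 1/8·h[3] + 1/8·h[5]
  h[1] = 1 + 1/4·h[0] + 1/4·h[1] + 1/8·h[2] + 1/8·h[3] + 1/8·h[5]
  h[2] = 1 + 1/8·h[0] + 1/8·h[1] + 1/4·h[2] + 1/8·h[3] + 1/8·h[5]
  h[3] = 1 + 1/4·h[0] + 1/8·h[1] + 1/8·h[2] + 1/4·h[3] + 1/8·h[5]
  h[5] = 1 + 1/8·h[0] + 1/8·h[1] + 1/8·h[2] + 1/8·h[3] + 1/8·h[5]
Solving the 5×5 linear system over states ≠ 4 gives exactly h = [224/39, 224/39, 64/13, 224/39, 0, 56/13] (h[4] = 0 is the target).

h = [5.7436, 5.7436, 4.9231, 5.7436, 0.0000, 4.3077]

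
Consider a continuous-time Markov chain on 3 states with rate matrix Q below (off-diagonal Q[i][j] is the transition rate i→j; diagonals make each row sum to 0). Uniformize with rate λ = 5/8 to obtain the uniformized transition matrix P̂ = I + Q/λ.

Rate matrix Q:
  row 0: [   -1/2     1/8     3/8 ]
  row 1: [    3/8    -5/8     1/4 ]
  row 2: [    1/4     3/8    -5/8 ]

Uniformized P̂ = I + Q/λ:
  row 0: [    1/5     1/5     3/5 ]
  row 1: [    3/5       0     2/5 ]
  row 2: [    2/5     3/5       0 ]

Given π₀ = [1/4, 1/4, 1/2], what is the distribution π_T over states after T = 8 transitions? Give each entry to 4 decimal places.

t=0: π = [0.2500, 0.2500, 0.5000]
t=1: π = [0.4000, 0.3500, 0.2500]
t=2: π = [0.3900, 0.2300, 0.3800]
t=3: π = [0.3680, 0.3060, 0.3260]
t=4: π = [0.3876, 0.2692, 0.3432]
t=5: π = [0.3763, 0.2834, 0.3402]
t=6: π = [0.3814, 0.2794, 0.3392]
t=7: π = [0.3796, 0.2798, 0.3406]
t=8: π = [0.3800, 0.2803, 0.3397]

π = [0.3800, 0.2803, 0.3397]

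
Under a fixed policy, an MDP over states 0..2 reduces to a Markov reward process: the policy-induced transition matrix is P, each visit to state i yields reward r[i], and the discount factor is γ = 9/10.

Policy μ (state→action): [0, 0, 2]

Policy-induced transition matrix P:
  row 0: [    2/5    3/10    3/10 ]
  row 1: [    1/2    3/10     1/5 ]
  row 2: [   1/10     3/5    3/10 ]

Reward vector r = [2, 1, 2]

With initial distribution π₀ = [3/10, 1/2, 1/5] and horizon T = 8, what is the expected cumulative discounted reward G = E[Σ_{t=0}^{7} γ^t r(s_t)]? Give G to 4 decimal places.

G = 9.1321

t=0: π = [0.3000, 0.5000, 0.2000], E[r] = 1.5000, γ^t·E[r] = 1.500000, running G = 1.500000
t=1: π = [0.3900, 0.3600, 0.2500], E[r] = 1.6400, γ^t·E[r] = 1.476000, running G = 2.976000
t=2: π = [0.3610, 0.3750, 0.2640], E[r] = 1.6250, γ^t·E[r] = 1.316250, running G = 4.292250
t=3: π = [0.3583, 0.3792, 0.2625], E[r] = 1.6208, γ^t·E[r] = 1.181563, running G = 5.473813
t=4: π = [0.3592, 0.3788, 0.2621], E[r] = 1.6213, γ^t·E[r] = 1.063702, running G = 6.537515
t=5: π = [0.3593, 0.3786, 0.2621], E[r] = 1.6214, γ^t·E[r] = 0.957406, running G = 7.494922
t=6: π = [0.3592, 0.3786, 0.2621], E[r] = 1.6214, γ^t·E[r] = 0.861659, running G = 8.356580
t=7: π = [0.3592, 0.3786, 0.2621], E[r] = 1.6214, γ^t·E[r] = 0.775491, running G = 9.132071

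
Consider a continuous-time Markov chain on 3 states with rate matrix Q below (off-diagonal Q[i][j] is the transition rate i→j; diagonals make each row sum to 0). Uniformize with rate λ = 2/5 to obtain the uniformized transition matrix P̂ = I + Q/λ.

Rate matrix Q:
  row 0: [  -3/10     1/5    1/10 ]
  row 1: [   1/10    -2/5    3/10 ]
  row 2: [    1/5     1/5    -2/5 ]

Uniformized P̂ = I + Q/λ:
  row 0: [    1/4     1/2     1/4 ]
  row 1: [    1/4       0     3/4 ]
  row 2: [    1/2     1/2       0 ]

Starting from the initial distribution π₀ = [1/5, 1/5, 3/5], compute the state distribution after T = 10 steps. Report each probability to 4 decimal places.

π = [0.3332, 0.3332, 0.3336]

t=0: π = [0.2000, 0.2000, 0.6000]
t=1: π = [0.4000, 0.4000, 0.2000]
t=2: π = [0.3000, 0.3000, 0.4000]
t=3: π = [0.3500, 0.3500, 0.3000]
t=4: π = [0.3250, 0.3250, 0.3500]
t=5: π = [0.3375, 0.3375, 0.3250]
t=6: π = [0.3313, 0.3313, 0.3375]
t=7: π = [0.3344, 0.3344, 0.3313]
t=8: π = [0.3328, 0.3328, 0.3344]
t=9: π = [0.3336, 0.3336, 0.3328]
t=10: π = [0.3332, 0.3332, 0.3336]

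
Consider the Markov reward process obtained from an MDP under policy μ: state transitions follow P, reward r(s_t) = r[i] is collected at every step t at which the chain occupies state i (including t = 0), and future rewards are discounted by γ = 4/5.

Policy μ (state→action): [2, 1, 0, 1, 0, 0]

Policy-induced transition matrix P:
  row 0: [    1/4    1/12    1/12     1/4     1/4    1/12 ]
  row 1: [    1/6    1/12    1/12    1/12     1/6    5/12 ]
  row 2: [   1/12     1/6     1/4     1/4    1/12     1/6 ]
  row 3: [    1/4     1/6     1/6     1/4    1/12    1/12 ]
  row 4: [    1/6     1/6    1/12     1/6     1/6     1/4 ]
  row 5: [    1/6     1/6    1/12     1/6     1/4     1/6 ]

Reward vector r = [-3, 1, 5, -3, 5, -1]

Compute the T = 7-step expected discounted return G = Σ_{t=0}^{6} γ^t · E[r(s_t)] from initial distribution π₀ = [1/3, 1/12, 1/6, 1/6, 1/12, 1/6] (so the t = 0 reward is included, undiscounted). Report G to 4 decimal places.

t=0: π = [0.3333, 0.0833, 0.1667, 0.1667, 0.0833, 0.1667], E[r] = -0.3333, γ^t·E[r] = -0.333333, running G = -0.333333
t=1: π = [0.1944, 0.1319, 0.1250, 0.2153, 0.1806, 0.1528], E[r] = 0.2778, γ^t·E[r] = 0.222222, running G = -0.111111
t=2: π = [0.1904, 0.1395, 0.1221, 0.2002, 0.1672, 0.1806], E[r] = 0.2338, γ^t·E[r] = 0.149630, running G = 0.038519
t=3: π = [0.1890, 0.1392, 0.1204, 0.1978, 0.1707, 0.1829], E[r] = 0.2513, γ^t·E[r] = 0.128642, running G = 0.167160
t=4: π = [0.1889, 0.1393, 0.1199, 0.1973, 0.1712, 0.1835], E[r] = 0.2524, γ^t·E[r] = 0.103378, running G = 0.270538
t=5: π = [0.1889, 0.1393, 0.1198, 0.1972, 0.1713, 0.1836], E[r] = 0.2526, γ^t·E[r] = 0.082757, running G = 0.353295
t=6: π = [0.1889, 0.1393, 0.1197, 0.1972, 0.1713, 0.1836], E[r] = 0.2526, γ^t·E[r] = 0.066215, running G = 0.419510

G = 0.4195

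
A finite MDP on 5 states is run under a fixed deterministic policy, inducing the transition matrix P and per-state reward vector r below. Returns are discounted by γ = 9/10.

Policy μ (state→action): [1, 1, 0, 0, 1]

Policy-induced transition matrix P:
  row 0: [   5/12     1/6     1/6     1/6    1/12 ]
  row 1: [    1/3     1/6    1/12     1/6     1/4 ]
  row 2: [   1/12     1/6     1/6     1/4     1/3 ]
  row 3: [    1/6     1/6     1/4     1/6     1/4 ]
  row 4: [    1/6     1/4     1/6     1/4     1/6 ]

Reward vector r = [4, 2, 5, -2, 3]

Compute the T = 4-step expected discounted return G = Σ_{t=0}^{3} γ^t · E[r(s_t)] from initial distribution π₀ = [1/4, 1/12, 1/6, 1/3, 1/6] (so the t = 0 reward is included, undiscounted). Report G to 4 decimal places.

t=0: π = [0.2500, 0.0833, 0.1667, 0.3333, 0.1667], E[r] = 1.8333, γ^t·E[r] = 1.833333, running G = 1.833333
t=1: π = [0.2292, 0.1806, 0.1875, 0.1944, 0.2083], E[r] = 2.4514, γ^t·E[r] = 2.206250, running G = 4.039583
t=2: π = [0.2384, 0.1840, 0.1678, 0.1997, 0.2101], E[r] = 2.3918, γ^t·E[r] = 1.937344, running G = 5.976927
t=3: π = [0.2430, 0.1842, 0.1680, 0.1982, 0.2067], E[r] = 2.4039, γ^t·E[r] = 1.752469, running G = 7.729396

G = 7.7294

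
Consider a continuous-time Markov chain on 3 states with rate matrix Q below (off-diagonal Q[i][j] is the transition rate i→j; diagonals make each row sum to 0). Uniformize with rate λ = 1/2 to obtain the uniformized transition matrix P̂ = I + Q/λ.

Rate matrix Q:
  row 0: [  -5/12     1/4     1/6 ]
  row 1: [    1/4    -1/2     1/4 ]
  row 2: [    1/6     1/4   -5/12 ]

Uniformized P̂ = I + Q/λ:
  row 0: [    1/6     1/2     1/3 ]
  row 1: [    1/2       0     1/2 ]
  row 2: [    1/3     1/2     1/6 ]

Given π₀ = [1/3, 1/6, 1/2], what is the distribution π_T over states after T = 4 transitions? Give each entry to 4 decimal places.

π = [0.3385, 0.3229, 0.3386]

t=0: π = [0.3333, 0.1667, 0.5000]
t=1: π = [0.3056, 0.4167, 0.2778]
t=2: π = [0.3519, 0.2917, 0.3565]
t=3: π = [0.3233, 0.3542, 0.3225]
t=4: π = [0.3385, 0.3229, 0.3386]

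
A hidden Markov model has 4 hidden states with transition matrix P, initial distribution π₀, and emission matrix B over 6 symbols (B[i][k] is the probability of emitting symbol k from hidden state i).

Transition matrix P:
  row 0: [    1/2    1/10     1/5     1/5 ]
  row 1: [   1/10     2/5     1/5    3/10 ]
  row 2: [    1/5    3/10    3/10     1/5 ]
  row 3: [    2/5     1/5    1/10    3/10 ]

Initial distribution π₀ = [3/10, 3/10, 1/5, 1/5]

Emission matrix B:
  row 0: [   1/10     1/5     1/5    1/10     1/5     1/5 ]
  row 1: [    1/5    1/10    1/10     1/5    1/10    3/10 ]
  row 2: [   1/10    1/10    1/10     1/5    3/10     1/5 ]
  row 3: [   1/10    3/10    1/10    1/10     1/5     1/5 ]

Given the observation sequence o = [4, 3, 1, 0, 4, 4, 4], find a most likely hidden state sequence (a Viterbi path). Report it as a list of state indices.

path = [0, 0, 0, 0, 0, 0, 0]

t=0: δ = [6.000e-02, 3.000e-02, 6.000e-02, 4.000e-02]  (obs o_0=4)
t=1: δ = [3.000e-03, 3.600e-03, 3.600e-03, 1.200e-03]  ψ = [0, 2, 2, 0]  (obs o_1=3)
t=2: δ = [3.000e-04, 1.440e-04, 1.080e-04, 3.240e-04]  ψ = [0, 1, 2, 1]  (obs o_2=1)
t=3: δ = [1.500e-05, 1.296e-05, 6.000e-06, 9.720e-06]  ψ = [0, 3, 0, 3]  (obs o_3=0)
t=4: δ = [1.500e-06, 5.184e-07, 9.000e-07, 7.776e-07]  ψ = [0, 1, 0, 1]  (obs o_4=4)
t=5: δ = [1.500e-07, 2.700e-08, 9.000e-08, 6.000e-08]  ψ = [0, 2, 0, 0]  (obs o_5=4)
t=6: δ = [1.500e-08, 2.700e-09, 9.000e-09, 6.000e-09]  ψ = [0, 2, 0, 0]  (obs o_6=4)
backtrack: best end state = 0; path = [0, 0, 0, 0, 0, 0, 0]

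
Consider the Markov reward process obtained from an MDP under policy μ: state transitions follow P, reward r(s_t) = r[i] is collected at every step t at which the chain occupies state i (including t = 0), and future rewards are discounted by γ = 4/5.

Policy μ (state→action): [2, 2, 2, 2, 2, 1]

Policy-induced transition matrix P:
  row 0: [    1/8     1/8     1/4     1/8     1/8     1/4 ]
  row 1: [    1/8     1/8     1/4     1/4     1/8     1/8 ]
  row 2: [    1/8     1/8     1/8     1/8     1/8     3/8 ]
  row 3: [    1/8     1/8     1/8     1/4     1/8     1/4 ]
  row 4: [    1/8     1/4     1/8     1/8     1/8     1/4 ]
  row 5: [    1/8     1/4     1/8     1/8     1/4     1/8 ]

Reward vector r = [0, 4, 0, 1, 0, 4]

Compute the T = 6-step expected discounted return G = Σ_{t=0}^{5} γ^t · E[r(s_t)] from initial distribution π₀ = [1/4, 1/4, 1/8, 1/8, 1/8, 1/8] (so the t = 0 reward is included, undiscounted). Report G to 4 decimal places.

t=0: π = [0.2500, 0.2500, 0.1250, 0.1250, 0.1250, 0.1250], E[r] = 1.6250, γ^t·E[r] = 1.625000, running G = 1.625000
t=1: π = [0.1250, 0.1563, 0.1875, 0.1719, 0.1406, 0.2188], E[r] = 1.6719, γ^t·E[r] = 1.337500, running G = 2.962500
t=2: π = [0.1250, 0.1699, 0.1602, 0.1660, 0.1523, 0.2266], E[r] = 1.7520, γ^t·E[r] = 1.121250, running G = 4.083750
t=3: π = [0.1250, 0.1724, 0.1619, 0.1670, 0.1533, 0.2205], E[r] = 1.7383, γ^t·E[r] = 0.890000, running G = 4.973750
t=4: π = [0.1250, 0.1717, 0.1622, 0.1674, 0.1526, 0.2211], E[r] = 1.7388, γ^t·E[r] = 0.712225, running G = 5.685975
t=5: π = [0.1250, 0.1717, 0.1621, 0.1674, 0.1526, 0.2212], E[r] = 1.7389, γ^t·E[r] = 0.569801, running G = 6.255776

G = 6.2558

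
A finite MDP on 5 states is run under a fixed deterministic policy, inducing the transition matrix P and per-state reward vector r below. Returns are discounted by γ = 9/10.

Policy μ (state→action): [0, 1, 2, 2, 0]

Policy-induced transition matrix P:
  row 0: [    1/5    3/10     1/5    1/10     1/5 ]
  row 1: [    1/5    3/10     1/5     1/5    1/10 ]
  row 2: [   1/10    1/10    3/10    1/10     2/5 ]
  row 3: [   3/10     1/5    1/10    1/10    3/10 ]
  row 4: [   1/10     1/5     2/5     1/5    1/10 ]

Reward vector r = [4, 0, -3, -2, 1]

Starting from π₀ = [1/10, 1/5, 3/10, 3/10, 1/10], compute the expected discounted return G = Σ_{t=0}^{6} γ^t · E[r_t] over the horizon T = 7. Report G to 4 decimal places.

G = -1.4819

t=0: π = [0.1000, 0.2000, 0.3000, 0.3000, 0.1000], E[r] = -1.0000, γ^t·E[r] = -1.000000, running G = -1.000000
t=1: π = [0.1900, 0.2000, 0.2200, 0.1300, 0.2600], E[r] = 0.1000, γ^t·E[r] = 0.090000, running G = -0.910000
t=2: π = [0.1650, 0.2170, 0.2610, 0.1460, 0.2110], E[r] = -0.2040, γ^t·E[r] = -0.165240, running G = -1.075240
t=3: π = [0.1674, 0.2121, 0.2537, 0.1428, 0.2240], E[r] = -0.1531, γ^t·E[r] = -0.111610, running G = -1.186850
t=4: π = [0.1665, 0.2126, 0.2559, 0.1436, 0.2214], E[r] = -0.1674, γ^t·E[r] = -0.109857, running G = -1.296707
t=5: π = [0.1666, 0.2123, 0.2555, 0.1434, 0.2221], E[r] = -0.1647, γ^t·E[r] = -0.097232, running G = -1.393940
t=6: π = [0.1666, 0.2123, 0.2556, 0.1434, 0.2220], E[r] = -0.1655, γ^t·E[r] = -0.087961, running G = -1.481901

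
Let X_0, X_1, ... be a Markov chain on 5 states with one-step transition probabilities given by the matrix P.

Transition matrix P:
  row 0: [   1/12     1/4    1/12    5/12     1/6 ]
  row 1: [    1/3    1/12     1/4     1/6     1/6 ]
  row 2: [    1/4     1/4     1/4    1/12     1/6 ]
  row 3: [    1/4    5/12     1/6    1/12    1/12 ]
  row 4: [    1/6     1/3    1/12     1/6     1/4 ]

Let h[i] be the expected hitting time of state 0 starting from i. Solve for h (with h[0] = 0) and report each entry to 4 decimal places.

First-step conditioning: h[0] = 0; for i ≠ 0, h[i] = 1 + Σ_k P[i][k]·h[k].
  h[1] = 1 + 1/12·h[1] + 1/4·h[2] + 1/6·h[3] + 1/6·h[4]
  h[2] = 1 + 1/4·h[1] + 1/4·h[2] + 1/12·h[3] + 1/6·h[4]
  h[3] = 1 + 5/12·h[1] + 1/6·h[2] + 1/12·h[3] + 1/12·h[4]
  h[4] = 1 + 1/3·h[1] + 1/12·h[2] + 1/6·h[3] + 1/4·h[4]
Solving the 4×4 linear system over states ≠ 0 gives exactly h = [0, 5121/1414, 789/202, 387/101, 5979/1414] (h[0] = 0 is the target).

h = [0.0000, 3.6216, 3.9059, 3.8317, 4.2284]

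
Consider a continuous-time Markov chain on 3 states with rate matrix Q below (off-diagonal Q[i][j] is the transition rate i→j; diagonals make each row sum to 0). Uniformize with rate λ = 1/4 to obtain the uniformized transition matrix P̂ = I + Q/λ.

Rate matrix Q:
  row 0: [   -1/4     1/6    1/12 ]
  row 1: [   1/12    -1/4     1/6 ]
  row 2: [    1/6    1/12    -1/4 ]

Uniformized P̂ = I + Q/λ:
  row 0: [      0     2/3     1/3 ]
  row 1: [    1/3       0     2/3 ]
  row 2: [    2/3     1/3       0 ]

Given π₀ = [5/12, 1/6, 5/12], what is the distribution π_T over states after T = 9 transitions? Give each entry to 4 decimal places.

π = [0.3323, 0.3333, 0.3344]

t=0: π = [0.4167, 0.1667, 0.4167]
t=1: π = [0.3333, 0.4167, 0.2500]
t=2: π = [0.3056, 0.3056, 0.3889]
t=3: π = [0.3611, 0.3333, 0.3056]
t=4: π = [0.3148, 0.3426, 0.3426]
t=5: π = [0.3426, 0.3241, 0.3333]
t=6: π = [0.3302, 0.3395, 0.3302]
t=7: π = [0.3333, 0.3302, 0.3364]
t=8: π = [0.3344, 0.3344, 0.3313]
t=9: π = [0.3323, 0.3333, 0.3344]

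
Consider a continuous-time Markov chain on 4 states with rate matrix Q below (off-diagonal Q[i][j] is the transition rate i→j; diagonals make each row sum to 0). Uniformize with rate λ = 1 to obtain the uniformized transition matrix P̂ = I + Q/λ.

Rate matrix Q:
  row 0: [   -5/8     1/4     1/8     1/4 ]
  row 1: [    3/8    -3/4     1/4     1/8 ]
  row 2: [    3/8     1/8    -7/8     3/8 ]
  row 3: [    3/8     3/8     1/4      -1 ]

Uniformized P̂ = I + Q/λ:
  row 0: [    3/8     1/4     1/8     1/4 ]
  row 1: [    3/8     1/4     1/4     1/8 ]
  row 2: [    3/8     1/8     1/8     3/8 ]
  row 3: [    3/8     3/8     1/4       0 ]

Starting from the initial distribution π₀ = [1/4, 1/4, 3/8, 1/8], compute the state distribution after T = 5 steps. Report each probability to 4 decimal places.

π = [0.3750, 0.2515, 0.1806, 0.1929]

t=0: π = [0.2500, 0.2500, 0.3750, 0.1250]
t=1: π = [0.3750, 0.2188, 0.1719, 0.2344]
t=2: π = [0.3750, 0.2578, 0.1816, 0.1855]
t=3: π = [0.3750, 0.2505, 0.1804, 0.1941]
t=4: π = [0.3750, 0.2517, 0.1806, 0.1927]
t=5: π = [0.3750, 0.2515, 0.1806, 0.1929]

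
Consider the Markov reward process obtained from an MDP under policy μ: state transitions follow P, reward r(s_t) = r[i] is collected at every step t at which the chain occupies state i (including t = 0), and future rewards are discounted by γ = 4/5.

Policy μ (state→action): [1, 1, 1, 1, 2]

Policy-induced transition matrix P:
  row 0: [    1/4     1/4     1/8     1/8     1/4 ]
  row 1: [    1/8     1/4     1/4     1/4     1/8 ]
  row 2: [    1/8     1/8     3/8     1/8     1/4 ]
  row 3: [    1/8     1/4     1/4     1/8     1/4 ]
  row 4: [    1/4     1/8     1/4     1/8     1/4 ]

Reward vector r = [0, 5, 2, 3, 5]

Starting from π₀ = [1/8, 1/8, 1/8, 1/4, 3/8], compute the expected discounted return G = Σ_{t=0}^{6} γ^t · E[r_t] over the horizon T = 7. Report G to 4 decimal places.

G = 12.4732

t=0: π = [0.1250, 0.1250, 0.1250, 0.2500, 0.3750], E[r] = 3.5000, γ^t·E[r] = 3.500000, running G = 3.500000
t=1: π = [0.1875, 0.1875, 0.2500, 0.1406, 0.2344], E[r] = 3.0313, γ^t·E[r] = 2.425000, running G = 5.925000
t=2: π = [0.1777, 0.1895, 0.2578, 0.1484, 0.2266], E[r] = 3.0410, γ^t·E[r] = 1.946250, running G = 7.871250
t=3: π = [0.1755, 0.1895, 0.2600, 0.1487, 0.2263], E[r] = 3.0449, γ^t·E[r] = 1.559000, running G = 9.430250
t=4: π = [0.1752, 0.1892, 0.2606, 0.1487, 0.2263], E[r] = 3.0448, γ^t·E[r] = 1.247150, running G = 10.677400
t=5: π = [0.1752, 0.1891, 0.2607, 0.1487, 0.2263], E[r] = 3.0447, γ^t·E[r] = 0.997698, running G = 11.675098
t=6: π = [0.1752, 0.1891, 0.2607, 0.1486, 0.2264], E[r] = 3.0447, γ^t·E[r] = 0.798150, running G = 12.473247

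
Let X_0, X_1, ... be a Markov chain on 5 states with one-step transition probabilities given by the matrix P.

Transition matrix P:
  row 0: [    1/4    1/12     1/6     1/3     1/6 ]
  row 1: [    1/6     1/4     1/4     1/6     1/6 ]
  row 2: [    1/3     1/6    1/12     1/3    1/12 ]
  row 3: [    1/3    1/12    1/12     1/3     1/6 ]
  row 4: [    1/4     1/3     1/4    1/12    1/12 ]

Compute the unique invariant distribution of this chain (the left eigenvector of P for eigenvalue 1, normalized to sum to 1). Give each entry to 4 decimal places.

π = [0.2724, 0.1582, 0.1560, 0.2715, 0.1418]

Balance equations π_j = Σ_i π_i·P[i][j]:
  π_0 = 1/4·π_0 + 1/6·π_1 + 1/3·π_2 + 1/3·π_3 + 1/4·π_4
  π_1 = 1/12·π_0 + 1/4·π_1 + 1/6·π_2 + 1/12·π_3 + 1/3·π_4
  π_2 = 1/6·π_0 + 1/4·π_1 + 1/12·π_2 + 1/12·π_3 + 1/4·π_4
  π_3 = 1/3·π_0 + 1/6·π_1 + 1/3·π_2 + 1/3·π_3 + 1/12·π_4
  normalize: π_0 + π_1 + π_2 + π_3 + π_4 = 1
Solving the linear system gives exactly π = [2764/10145, 3209/20290, 1583/10145, 5509/20290, 1439/10145].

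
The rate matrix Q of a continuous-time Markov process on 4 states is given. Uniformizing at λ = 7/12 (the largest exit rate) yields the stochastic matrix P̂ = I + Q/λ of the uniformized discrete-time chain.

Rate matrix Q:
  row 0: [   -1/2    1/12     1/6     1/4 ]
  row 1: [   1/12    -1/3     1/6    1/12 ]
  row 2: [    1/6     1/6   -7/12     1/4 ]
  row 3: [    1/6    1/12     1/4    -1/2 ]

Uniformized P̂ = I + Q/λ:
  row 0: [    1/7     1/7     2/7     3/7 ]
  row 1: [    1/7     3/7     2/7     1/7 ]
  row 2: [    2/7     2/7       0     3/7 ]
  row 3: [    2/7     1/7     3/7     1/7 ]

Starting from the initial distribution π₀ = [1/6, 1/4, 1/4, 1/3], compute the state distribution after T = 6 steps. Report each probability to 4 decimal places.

π = [0.2187, 0.2506, 0.2530, 0.2777]

t=0: π = [0.1667, 0.2500, 0.2500, 0.3333]
t=1: π = [0.2262, 0.2500, 0.2619, 0.2619]
t=2: π = [0.2177, 0.2517, 0.2483, 0.2823]
t=3: π = [0.2187, 0.2502, 0.2551, 0.2760]
t=4: π = [0.2187, 0.2508, 0.2523, 0.2782]
t=5: π = [0.2186, 0.2506, 0.2534, 0.2774]
t=6: π = [0.2187, 0.2506, 0.2530, 0.2777]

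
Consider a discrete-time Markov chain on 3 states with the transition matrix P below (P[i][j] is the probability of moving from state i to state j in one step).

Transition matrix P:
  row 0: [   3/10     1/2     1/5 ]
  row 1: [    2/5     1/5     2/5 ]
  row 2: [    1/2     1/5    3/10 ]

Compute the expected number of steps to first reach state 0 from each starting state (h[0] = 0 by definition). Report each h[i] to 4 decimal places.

h = [0.0000, 2.2917, 2.0833]

First-step conditioning: h[0] = 0; for i ≠ 0, h[i] = 1 + Σ_k P[i][k]·h[k].
  h[1] = 1 + 1/5·h[1] + 2/5·h[2]
  h[2] = 1 + 1/5·h[1] + 3/10·h[2]
Solving the 2×2 linear system over states ≠ 0 gives exactly h = [0, 55/24, 25/12] (h[0] = 0 is the target).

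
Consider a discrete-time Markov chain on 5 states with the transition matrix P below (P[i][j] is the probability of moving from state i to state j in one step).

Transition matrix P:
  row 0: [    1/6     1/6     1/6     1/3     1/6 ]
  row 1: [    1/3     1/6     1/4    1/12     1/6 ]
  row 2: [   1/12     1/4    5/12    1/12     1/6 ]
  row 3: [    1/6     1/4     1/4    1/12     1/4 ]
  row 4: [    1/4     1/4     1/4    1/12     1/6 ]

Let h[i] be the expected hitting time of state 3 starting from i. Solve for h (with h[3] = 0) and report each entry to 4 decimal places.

First-step conditioning: h[3] = 0; for i ≠ 3, h[i] = 1 + Σ_k P[i][k]·h[k].
  h[0] = 1 + 1/6·h[0] + 1/6·h[1] + 1/6·h[2] + 1/6·h[4]
  h[1] = 1 + 1/3·h[0] + 1/6·h[1] + 1/4·h[2] + 1/6·h[4]
  h[2] = 1 + 1/12·h[0] + 1/4·h[1] + 5/12·h[2] + 1/6·h[4]
  h[4] = 1 + 1/4·h[0] + 1/4·h[1] + 1/4·h[2] + 1/6·h[4]
Solving the 4×4 linear system over states ≠ 3 gives exactly h = [428/75, 548/75, 584/75, 0, 186/25] (h[3] = 0 is the target).

h = [5.7067, 7.3067, 7.7867, 0.0000, 7.4400]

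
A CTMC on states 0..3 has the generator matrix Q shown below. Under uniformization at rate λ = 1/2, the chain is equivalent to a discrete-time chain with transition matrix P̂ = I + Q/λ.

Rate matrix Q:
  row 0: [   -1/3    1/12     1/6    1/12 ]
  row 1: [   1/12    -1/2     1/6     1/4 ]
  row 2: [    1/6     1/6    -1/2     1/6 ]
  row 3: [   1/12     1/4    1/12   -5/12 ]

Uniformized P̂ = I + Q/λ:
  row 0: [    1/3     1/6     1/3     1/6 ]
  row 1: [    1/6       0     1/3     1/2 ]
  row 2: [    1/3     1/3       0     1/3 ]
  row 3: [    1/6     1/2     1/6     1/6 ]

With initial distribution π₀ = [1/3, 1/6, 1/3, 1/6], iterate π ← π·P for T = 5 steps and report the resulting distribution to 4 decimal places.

π = [0.2429, 0.2558, 0.2138, 0.2875]

t=0: π = [0.3333, 0.1667, 0.3333, 0.1667]
t=1: π = [0.2778, 0.2500, 0.1944, 0.2778]
t=2: π = [0.2454, 0.2500, 0.2222, 0.2824]
t=3: π = [0.2446, 0.2562, 0.2122, 0.2870]
t=4: π = [0.2428, 0.2550, 0.2148, 0.2874]
t=5: π = [0.2429, 0.2558, 0.2138, 0.2875]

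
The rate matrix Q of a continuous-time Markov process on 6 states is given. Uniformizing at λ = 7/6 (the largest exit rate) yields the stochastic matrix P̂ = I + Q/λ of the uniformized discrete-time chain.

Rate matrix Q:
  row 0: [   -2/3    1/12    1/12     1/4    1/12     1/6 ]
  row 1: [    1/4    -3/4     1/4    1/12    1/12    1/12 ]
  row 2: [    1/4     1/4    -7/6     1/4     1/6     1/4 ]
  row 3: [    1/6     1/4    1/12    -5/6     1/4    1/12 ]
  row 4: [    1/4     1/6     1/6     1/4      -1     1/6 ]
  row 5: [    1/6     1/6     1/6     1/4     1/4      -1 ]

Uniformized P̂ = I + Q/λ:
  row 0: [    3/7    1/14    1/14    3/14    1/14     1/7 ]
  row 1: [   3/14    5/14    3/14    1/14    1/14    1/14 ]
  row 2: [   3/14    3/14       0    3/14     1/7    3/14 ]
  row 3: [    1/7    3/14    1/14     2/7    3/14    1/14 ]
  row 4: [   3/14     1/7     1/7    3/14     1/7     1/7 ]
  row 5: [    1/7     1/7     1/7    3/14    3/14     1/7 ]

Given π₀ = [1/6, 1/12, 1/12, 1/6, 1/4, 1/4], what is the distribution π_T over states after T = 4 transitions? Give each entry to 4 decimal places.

π = [0.2428, 0.1882, 0.1090, 0.2019, 0.1354, 0.1228]

t=0: π = [0.1667, 0.0833, 0.0833, 0.1667, 0.2500, 0.2500]
t=1: π = [0.2202, 0.1667, 0.1131, 0.2143, 0.1548, 0.1310]
t=2: π = [0.2368, 0.1862, 0.1076, 0.2058, 0.1399, 0.1237]
t=3: π = [0.2415, 0.1882, 0.1092, 0.2024, 0.1362, 0.1225]
t=4: π = [0.2428, 0.1882, 0.1090, 0.2019, 0.1354, 0.1228]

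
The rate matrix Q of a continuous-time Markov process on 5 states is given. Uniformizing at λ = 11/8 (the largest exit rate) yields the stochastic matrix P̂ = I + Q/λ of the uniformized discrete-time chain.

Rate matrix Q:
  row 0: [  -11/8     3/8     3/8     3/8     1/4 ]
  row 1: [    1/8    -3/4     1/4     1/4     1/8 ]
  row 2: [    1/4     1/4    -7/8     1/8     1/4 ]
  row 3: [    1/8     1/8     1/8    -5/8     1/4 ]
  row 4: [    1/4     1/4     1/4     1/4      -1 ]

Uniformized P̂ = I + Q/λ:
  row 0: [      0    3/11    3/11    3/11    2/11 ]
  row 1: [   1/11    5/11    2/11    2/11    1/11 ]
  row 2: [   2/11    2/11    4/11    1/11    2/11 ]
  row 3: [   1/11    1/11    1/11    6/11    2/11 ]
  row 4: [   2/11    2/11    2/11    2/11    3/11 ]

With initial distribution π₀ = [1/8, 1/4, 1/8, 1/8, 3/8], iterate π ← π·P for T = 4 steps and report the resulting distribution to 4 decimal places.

π = [0.1152, 0.2320, 0.2057, 0.2705, 0.1765]

t=0: π = [0.1250, 0.2500, 0.1250, 0.1250, 0.3750]
t=1: π = [0.1250, 0.2500, 0.2045, 0.2273, 0.1932]
t=2: π = [0.1157, 0.2407, 0.2097, 0.2572, 0.1767]
t=3: π = [0.1155, 0.2346, 0.2071, 0.2668, 0.1760]
t=4: π = [0.1152, 0.2320, 0.2057, 0.2705, 0.1765]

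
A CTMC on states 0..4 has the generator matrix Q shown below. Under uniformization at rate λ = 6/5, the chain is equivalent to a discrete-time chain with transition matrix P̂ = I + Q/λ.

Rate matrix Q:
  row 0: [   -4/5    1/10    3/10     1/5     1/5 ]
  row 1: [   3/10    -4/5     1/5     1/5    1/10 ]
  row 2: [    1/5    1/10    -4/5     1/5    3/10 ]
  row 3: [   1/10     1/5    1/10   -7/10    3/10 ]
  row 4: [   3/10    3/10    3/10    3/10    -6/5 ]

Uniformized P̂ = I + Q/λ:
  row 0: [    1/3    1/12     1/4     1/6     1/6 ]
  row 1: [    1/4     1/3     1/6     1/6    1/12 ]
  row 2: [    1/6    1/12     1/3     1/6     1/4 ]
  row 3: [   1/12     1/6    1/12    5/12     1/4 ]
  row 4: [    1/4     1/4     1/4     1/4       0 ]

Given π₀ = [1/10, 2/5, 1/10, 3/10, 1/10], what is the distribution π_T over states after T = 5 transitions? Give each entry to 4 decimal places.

t=0: π = [0.1000, 0.4000, 0.1000, 0.3000, 0.1000]
t=1: π = [0.2000, 0.2250, 0.1750, 0.2500, 0.1500]
t=2: π = [0.2104, 0.1854, 0.2042, 0.2417, 0.1583]
t=3: π = [0.2102, 0.1762, 0.2113, 0.2403, 0.1620]
t=4: π = [0.2099, 0.1744, 0.2129, 0.2402, 0.1626]
t=5: π = [0.2097, 0.1741, 0.2132, 0.2403, 0.1628]

π = [0.2097, 0.1741, 0.2132, 0.2403, 0.1628]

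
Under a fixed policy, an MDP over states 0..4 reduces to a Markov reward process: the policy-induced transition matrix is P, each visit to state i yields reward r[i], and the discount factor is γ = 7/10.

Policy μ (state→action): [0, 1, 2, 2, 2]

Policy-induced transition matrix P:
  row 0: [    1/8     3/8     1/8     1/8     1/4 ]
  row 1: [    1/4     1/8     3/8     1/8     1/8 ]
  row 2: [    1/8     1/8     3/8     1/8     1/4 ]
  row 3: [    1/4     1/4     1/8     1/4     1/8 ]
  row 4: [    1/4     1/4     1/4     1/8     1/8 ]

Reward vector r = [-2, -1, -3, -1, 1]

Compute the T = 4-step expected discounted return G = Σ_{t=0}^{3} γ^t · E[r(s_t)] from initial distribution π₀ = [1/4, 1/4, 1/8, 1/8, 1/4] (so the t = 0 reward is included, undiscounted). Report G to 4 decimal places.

t=0: π = [0.2500, 0.2500, 0.1250, 0.1250, 0.2500], E[r] = -1.0000, γ^t·E[r] = -1.000000, running G = -1.000000
t=1: π = [0.2031, 0.2344, 0.2500, 0.1406, 0.1719], E[r] = -1.3594, γ^t·E[r] = -0.951563, running G = -1.951563
t=2: π = [0.1934, 0.2148, 0.2676, 0.1426, 0.1816], E[r] = -1.3652, γ^t·E[r] = -0.668965, running G = -2.620527
t=3: π = [0.1924, 0.2139, 0.2683, 0.1428, 0.1826], E[r] = -1.3638, γ^t·E[r] = -0.467773, running G = -3.088300

G = -3.0883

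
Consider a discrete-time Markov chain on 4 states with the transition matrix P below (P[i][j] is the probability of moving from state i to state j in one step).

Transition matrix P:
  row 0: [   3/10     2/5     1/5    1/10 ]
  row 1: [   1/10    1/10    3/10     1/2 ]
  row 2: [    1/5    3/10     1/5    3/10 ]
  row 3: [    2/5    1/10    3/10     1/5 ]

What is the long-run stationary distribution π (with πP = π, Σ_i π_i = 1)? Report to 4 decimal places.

π = [0.2564, 0.2268, 0.2494, 0.2673]

Balance equations π_j = Σ_i π_i·P[i][j]:
  π_0 = 3/10·π_0 + 1/10·π_1 + 1/5·π_2 + 2/5·π_3
  π_1 = 2/5·π_0 + 1/10·π_1 + 3/10·π_2 + 1/10·π_3
  π_2 = 1/5·π_0 + 3/10·π_1 + 1/5·π_2 + 3/10·π_3
  normalize: π_0 + π_1 + π_2 + π_3 = 1
Solving the linear system gives exactly π = [329/1283, 291/1283, 320/1283, 343/1283].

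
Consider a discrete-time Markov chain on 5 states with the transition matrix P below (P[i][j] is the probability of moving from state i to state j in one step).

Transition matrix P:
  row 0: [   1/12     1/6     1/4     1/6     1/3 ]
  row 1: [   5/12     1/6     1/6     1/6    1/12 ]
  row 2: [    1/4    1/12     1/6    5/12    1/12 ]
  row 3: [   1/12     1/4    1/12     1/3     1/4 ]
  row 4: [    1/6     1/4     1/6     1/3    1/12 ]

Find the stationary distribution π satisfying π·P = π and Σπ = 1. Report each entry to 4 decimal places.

π = [0.1885, 0.1918, 0.1588, 0.2832, 0.1777]

Balance equations π_j = Σ_i π_i·P[i][j]:
  π_0 = 1/12·π_0 + 5/12·π_1 + 1/4·π_2 + 1/12·π_3 + 1/6·π_4
  π_1 = 1/6·π_0 + 1/6·π_1 + 1/12·π_2 + 1/4·π_3 + 1/4·π_4
  π_2 = 1/4·π_0 + 1/6·π_1 + 1/6·π_2 + 1/12·π_3 + 1/6·π_4
  π_3 = 1/6·π_0 + 1/6·π_1 + 5/12·π_2 + 1/3·π_3 + 1/3·π_4
  normalize: π_0 + π_1 + π_2 + π_3 + π_4 = 1
Solving the linear system gives exactly π = [4643/24625, 4724/24625, 782/4925, 6973/24625, 35/197].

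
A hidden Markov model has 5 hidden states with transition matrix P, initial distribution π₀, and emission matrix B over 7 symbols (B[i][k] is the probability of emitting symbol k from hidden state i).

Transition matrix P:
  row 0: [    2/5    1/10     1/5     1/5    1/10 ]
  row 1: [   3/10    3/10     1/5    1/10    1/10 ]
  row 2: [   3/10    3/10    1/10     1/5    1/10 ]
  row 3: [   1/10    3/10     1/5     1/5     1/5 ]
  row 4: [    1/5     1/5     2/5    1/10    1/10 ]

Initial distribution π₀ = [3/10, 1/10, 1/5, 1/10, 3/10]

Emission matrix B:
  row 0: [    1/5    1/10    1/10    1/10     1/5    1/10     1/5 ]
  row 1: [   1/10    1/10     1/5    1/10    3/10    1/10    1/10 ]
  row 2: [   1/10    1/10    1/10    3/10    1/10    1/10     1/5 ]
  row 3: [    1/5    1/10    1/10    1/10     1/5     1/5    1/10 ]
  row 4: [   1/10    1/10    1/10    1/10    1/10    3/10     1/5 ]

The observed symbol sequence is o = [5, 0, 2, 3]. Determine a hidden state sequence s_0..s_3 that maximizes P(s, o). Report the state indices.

path = [4, 2, 1, 2]

t=0: δ = [3.000e-02, 1.000e-02, 2.000e-02, 2.000e-02, 9.000e-02]  (obs o_0=5)
t=1: δ = [3.600e-03, 1.800e-03, 3.600e-03, 1.800e-03, 9.000e-04]  ψ = [4, 4, 4, 4, 4]  (obs o_1=0)
t=2: δ = [1.440e-04, 2.160e-04, 7.200e-05, 7.200e-05, 3.600e-05]  ψ = [0, 2, 0, 0, 0]  (obs o_2=2)
t=3: δ = [6.480e-06, 6.480e-06, 1.296e-05, 2.880e-06, 2.160e-06]  ψ = [1, 1, 1, 0, 1]  (obs o_3=3)
backtrack: best end state = 2; path = [4, 2, 1, 2]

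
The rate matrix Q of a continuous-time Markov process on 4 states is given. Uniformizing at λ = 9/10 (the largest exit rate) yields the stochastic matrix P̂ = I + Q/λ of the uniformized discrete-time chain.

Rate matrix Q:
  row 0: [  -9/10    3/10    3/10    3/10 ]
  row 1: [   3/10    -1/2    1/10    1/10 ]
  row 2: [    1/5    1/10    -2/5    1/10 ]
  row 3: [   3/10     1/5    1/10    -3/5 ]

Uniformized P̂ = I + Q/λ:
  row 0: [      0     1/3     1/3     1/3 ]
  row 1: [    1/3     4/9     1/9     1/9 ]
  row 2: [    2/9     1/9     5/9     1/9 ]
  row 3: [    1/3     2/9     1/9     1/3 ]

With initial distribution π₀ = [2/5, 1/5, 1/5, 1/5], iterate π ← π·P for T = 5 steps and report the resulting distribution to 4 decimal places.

π = [0.2255, 0.2769, 0.2900, 0.2077]

t=0: π = [0.4000, 0.2000, 0.2000, 0.2000]
t=1: π = [0.1778, 0.2889, 0.2889, 0.2444]
t=2: π = [0.2420, 0.2741, 0.2790, 0.2049]
t=3: π = [0.2217, 0.2790, 0.2889, 0.2104]
t=4: π = [0.2273, 0.2768, 0.2888, 0.2071]
t=5: π = [0.2255, 0.2769, 0.2900, 0.2077]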